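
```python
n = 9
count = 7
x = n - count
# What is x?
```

Trace (tracking x):
n = 9  # -> n = 9
count = 7  # -> count = 7
x = n - count  # -> x = 2

Answer: 2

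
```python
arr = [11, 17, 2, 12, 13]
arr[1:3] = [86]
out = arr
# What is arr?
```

Answer: [11, 86, 12, 13]

Derivation:
Trace (tracking arr):
arr = [11, 17, 2, 12, 13]  # -> arr = [11, 17, 2, 12, 13]
arr[1:3] = [86]  # -> arr = [11, 86, 12, 13]
out = arr  # -> out = [11, 86, 12, 13]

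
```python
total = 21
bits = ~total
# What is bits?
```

Answer: -22

Derivation:
Trace (tracking bits):
total = 21  # -> total = 21
bits = ~total  # -> bits = -22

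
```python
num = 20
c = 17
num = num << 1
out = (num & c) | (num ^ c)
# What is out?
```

Trace (tracking out):
num = 20  # -> num = 20
c = 17  # -> c = 17
num = num << 1  # -> num = 40
out = num & c | num ^ c  # -> out = 57

Answer: 57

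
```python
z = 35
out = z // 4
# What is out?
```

Trace (tracking out):
z = 35  # -> z = 35
out = z // 4  # -> out = 8

Answer: 8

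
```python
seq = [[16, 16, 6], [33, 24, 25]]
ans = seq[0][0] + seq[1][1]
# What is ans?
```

Answer: 40

Derivation:
Trace (tracking ans):
seq = [[16, 16, 6], [33, 24, 25]]  # -> seq = [[16, 16, 6], [33, 24, 25]]
ans = seq[0][0] + seq[1][1]  # -> ans = 40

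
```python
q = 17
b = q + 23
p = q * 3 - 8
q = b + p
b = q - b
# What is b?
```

Answer: 43

Derivation:
Trace (tracking b):
q = 17  # -> q = 17
b = q + 23  # -> b = 40
p = q * 3 - 8  # -> p = 43
q = b + p  # -> q = 83
b = q - b  # -> b = 43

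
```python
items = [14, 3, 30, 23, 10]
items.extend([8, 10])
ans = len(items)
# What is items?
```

Answer: [14, 3, 30, 23, 10, 8, 10]

Derivation:
Trace (tracking items):
items = [14, 3, 30, 23, 10]  # -> items = [14, 3, 30, 23, 10]
items.extend([8, 10])  # -> items = [14, 3, 30, 23, 10, 8, 10]
ans = len(items)  # -> ans = 7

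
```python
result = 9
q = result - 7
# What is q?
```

Trace (tracking q):
result = 9  # -> result = 9
q = result - 7  # -> q = 2

Answer: 2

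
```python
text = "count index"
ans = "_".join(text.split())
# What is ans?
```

Trace (tracking ans):
text = 'count index'  # -> text = 'count index'
ans = '_'.join(text.split())  # -> ans = 'count_index'

Answer: 'count_index'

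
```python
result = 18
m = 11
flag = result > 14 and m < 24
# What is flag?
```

Trace (tracking flag):
result = 18  # -> result = 18
m = 11  # -> m = 11
flag = result > 14 and m < 24  # -> flag = True

Answer: True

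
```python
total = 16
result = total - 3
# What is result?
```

Answer: 13

Derivation:
Trace (tracking result):
total = 16  # -> total = 16
result = total - 3  # -> result = 13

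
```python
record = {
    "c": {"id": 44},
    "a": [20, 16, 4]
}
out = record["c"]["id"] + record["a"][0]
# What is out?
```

Answer: 64

Derivation:
Trace (tracking out):
record = {'c': {'id': 44}, 'a': [20, 16, 4]}  # -> record = {'c': {'id': 44}, 'a': [20, 16, 4]}
out = record['c']['id'] + record['a'][0]  # -> out = 64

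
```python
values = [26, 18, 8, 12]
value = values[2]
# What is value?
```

Trace (tracking value):
values = [26, 18, 8, 12]  # -> values = [26, 18, 8, 12]
value = values[2]  # -> value = 8

Answer: 8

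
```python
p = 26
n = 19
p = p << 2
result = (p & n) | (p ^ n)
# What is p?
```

Trace (tracking p):
p = 26  # -> p = 26
n = 19  # -> n = 19
p = p << 2  # -> p = 104
result = p & n | p ^ n  # -> result = 123

Answer: 104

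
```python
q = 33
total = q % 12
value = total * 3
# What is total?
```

Answer: 9

Derivation:
Trace (tracking total):
q = 33  # -> q = 33
total = q % 12  # -> total = 9
value = total * 3  # -> value = 27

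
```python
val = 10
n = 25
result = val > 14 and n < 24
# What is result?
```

Trace (tracking result):
val = 10  # -> val = 10
n = 25  # -> n = 25
result = val > 14 and n < 24  # -> result = False

Answer: False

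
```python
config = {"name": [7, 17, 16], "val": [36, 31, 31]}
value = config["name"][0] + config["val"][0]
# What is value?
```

Answer: 43

Derivation:
Trace (tracking value):
config = {'name': [7, 17, 16], 'val': [36, 31, 31]}  # -> config = {'name': [7, 17, 16], 'val': [36, 31, 31]}
value = config['name'][0] + config['val'][0]  # -> value = 43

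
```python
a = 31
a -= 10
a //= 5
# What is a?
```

Trace (tracking a):
a = 31  # -> a = 31
a -= 10  # -> a = 21
a //= 5  # -> a = 4

Answer: 4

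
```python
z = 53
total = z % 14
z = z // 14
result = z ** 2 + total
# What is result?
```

Trace (tracking result):
z = 53  # -> z = 53
total = z % 14  # -> total = 11
z = z // 14  # -> z = 3
result = z ** 2 + total  # -> result = 20

Answer: 20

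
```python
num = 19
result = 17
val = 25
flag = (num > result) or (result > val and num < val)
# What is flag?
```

Trace (tracking flag):
num = 19  # -> num = 19
result = 17  # -> result = 17
val = 25  # -> val = 25
flag = num > result or (result > val and num < val)  # -> flag = True

Answer: True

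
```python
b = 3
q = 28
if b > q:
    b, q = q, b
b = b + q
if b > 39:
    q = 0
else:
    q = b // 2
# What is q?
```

Answer: 15

Derivation:
Trace (tracking q):
b = 3  # -> b = 3
q = 28  # -> q = 28
if b > q:  # condition is False
b = b + q  # -> b = 31
if b > 39:  # condition is False
else:
    q = b // 2  # -> q = 15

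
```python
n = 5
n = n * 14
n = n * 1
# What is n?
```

Answer: 70

Derivation:
Trace (tracking n):
n = 5  # -> n = 5
n = n * 14  # -> n = 70
n = n * 1  # -> n = 70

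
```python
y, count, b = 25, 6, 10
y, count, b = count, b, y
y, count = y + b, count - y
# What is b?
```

Answer: 25

Derivation:
Trace (tracking b):
y, count, b = (25, 6, 10)  # -> y = 25, count = 6, b = 10
y, count, b = (count, b, y)  # -> y = 6, count = 10, b = 25
y, count = (y + b, count - y)  # -> y = 31, count = 4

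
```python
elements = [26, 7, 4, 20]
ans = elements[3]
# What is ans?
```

Trace (tracking ans):
elements = [26, 7, 4, 20]  # -> elements = [26, 7, 4, 20]
ans = elements[3]  # -> ans = 20

Answer: 20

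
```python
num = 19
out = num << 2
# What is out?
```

Answer: 76

Derivation:
Trace (tracking out):
num = 19  # -> num = 19
out = num << 2  # -> out = 76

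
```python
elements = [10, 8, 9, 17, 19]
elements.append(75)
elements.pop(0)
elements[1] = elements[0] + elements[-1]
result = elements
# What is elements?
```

Trace (tracking elements):
elements = [10, 8, 9, 17, 19]  # -> elements = [10, 8, 9, 17, 19]
elements.append(75)  # -> elements = [10, 8, 9, 17, 19, 75]
elements.pop(0)  # -> elements = [8, 9, 17, 19, 75]
elements[1] = elements[0] + elements[-1]  # -> elements = [8, 83, 17, 19, 75]
result = elements  # -> result = [8, 83, 17, 19, 75]

Answer: [8, 83, 17, 19, 75]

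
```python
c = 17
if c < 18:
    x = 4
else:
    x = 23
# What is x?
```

Trace (tracking x):
c = 17  # -> c = 17
if c < 18:  # condition is True
    x = 4  # -> x = 4

Answer: 4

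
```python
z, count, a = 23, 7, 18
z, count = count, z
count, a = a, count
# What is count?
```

Trace (tracking count):
z, count, a = (23, 7, 18)  # -> z = 23, count = 7, a = 18
z, count = (count, z)  # -> z = 7, count = 23
count, a = (a, count)  # -> count = 18, a = 23

Answer: 18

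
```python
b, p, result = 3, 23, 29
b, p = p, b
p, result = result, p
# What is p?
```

Trace (tracking p):
b, p, result = (3, 23, 29)  # -> b = 3, p = 23, result = 29
b, p = (p, b)  # -> b = 23, p = 3
p, result = (result, p)  # -> p = 29, result = 3

Answer: 29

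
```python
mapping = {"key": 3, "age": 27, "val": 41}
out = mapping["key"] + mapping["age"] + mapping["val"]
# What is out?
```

Trace (tracking out):
mapping = {'key': 3, 'age': 27, 'val': 41}  # -> mapping = {'key': 3, 'age': 27, 'val': 41}
out = mapping['key'] + mapping['age'] + mapping['val']  # -> out = 71

Answer: 71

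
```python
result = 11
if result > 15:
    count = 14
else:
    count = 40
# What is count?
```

Answer: 40

Derivation:
Trace (tracking count):
result = 11  # -> result = 11
if result > 15:  # condition is False
else:
    count = 40  # -> count = 40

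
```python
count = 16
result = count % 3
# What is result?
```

Answer: 1

Derivation:
Trace (tracking result):
count = 16  # -> count = 16
result = count % 3  # -> result = 1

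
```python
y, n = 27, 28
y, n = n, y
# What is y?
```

Trace (tracking y):
y, n = (27, 28)  # -> y = 27, n = 28
y, n = (n, y)  # -> y = 28, n = 27

Answer: 28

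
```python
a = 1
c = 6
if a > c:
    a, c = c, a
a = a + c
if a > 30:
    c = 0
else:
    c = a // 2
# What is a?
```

Answer: 7

Derivation:
Trace (tracking a):
a = 1  # -> a = 1
c = 6  # -> c = 6
if a > c:  # condition is False
a = a + c  # -> a = 7
if a > 30:  # condition is False
else:
    c = a // 2  # -> c = 3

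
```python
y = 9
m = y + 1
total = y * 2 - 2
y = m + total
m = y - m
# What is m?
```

Trace (tracking m):
y = 9  # -> y = 9
m = y + 1  # -> m = 10
total = y * 2 - 2  # -> total = 16
y = m + total  # -> y = 26
m = y - m  # -> m = 16

Answer: 16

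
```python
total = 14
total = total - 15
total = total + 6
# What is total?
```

Answer: 5

Derivation:
Trace (tracking total):
total = 14  # -> total = 14
total = total - 15  # -> total = -1
total = total + 6  # -> total = 5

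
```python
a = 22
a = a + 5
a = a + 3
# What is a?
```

Answer: 30

Derivation:
Trace (tracking a):
a = 22  # -> a = 22
a = a + 5  # -> a = 27
a = a + 3  # -> a = 30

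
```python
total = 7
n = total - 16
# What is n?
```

Trace (tracking n):
total = 7  # -> total = 7
n = total - 16  # -> n = -9

Answer: -9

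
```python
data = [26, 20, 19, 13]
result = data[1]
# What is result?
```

Answer: 20

Derivation:
Trace (tracking result):
data = [26, 20, 19, 13]  # -> data = [26, 20, 19, 13]
result = data[1]  # -> result = 20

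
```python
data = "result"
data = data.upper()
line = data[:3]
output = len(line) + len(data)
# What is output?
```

Trace (tracking output):
data = 'result'  # -> data = 'result'
data = data.upper()  # -> data = 'RESULT'
line = data[:3]  # -> line = 'RES'
output = len(line) + len(data)  # -> output = 9

Answer: 9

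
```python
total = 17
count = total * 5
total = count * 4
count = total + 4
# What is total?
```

Answer: 340

Derivation:
Trace (tracking total):
total = 17  # -> total = 17
count = total * 5  # -> count = 85
total = count * 4  # -> total = 340
count = total + 4  # -> count = 344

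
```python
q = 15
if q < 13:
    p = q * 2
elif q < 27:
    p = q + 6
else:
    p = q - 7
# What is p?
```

Answer: 21

Derivation:
Trace (tracking p):
q = 15  # -> q = 15
if q < 13:  # condition is False
elif q < 27:  # condition is True
    p = q + 6  # -> p = 21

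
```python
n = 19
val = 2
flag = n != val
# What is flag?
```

Answer: True

Derivation:
Trace (tracking flag):
n = 19  # -> n = 19
val = 2  # -> val = 2
flag = n != val  # -> flag = True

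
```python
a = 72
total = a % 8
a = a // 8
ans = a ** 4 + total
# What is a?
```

Answer: 9

Derivation:
Trace (tracking a):
a = 72  # -> a = 72
total = a % 8  # -> total = 0
a = a // 8  # -> a = 9
ans = a ** 4 + total  # -> ans = 6561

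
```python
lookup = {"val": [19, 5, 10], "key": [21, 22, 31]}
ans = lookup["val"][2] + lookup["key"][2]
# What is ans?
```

Answer: 41

Derivation:
Trace (tracking ans):
lookup = {'val': [19, 5, 10], 'key': [21, 22, 31]}  # -> lookup = {'val': [19, 5, 10], 'key': [21, 22, 31]}
ans = lookup['val'][2] + lookup['key'][2]  # -> ans = 41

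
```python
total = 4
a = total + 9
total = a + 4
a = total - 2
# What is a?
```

Answer: 15

Derivation:
Trace (tracking a):
total = 4  # -> total = 4
a = total + 9  # -> a = 13
total = a + 4  # -> total = 17
a = total - 2  # -> a = 15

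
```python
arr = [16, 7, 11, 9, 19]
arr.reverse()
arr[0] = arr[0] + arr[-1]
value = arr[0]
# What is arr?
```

Answer: [35, 9, 11, 7, 16]

Derivation:
Trace (tracking arr):
arr = [16, 7, 11, 9, 19]  # -> arr = [16, 7, 11, 9, 19]
arr.reverse()  # -> arr = [19, 9, 11, 7, 16]
arr[0] = arr[0] + arr[-1]  # -> arr = [35, 9, 11, 7, 16]
value = arr[0]  # -> value = 35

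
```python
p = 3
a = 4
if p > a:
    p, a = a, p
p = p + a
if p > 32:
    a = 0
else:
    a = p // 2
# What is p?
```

Trace (tracking p):
p = 3  # -> p = 3
a = 4  # -> a = 4
if p > a:  # condition is False
p = p + a  # -> p = 7
if p > 32:  # condition is False
else:
    a = p // 2  # -> a = 3

Answer: 7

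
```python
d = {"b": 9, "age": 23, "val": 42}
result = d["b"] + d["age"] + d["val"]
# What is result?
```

Answer: 74

Derivation:
Trace (tracking result):
d = {'b': 9, 'age': 23, 'val': 42}  # -> d = {'b': 9, 'age': 23, 'val': 42}
result = d['b'] + d['age'] + d['val']  # -> result = 74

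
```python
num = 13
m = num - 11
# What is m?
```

Answer: 2

Derivation:
Trace (tracking m):
num = 13  # -> num = 13
m = num - 11  # -> m = 2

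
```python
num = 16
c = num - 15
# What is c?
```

Answer: 1

Derivation:
Trace (tracking c):
num = 16  # -> num = 16
c = num - 15  # -> c = 1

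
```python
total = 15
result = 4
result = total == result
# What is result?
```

Trace (tracking result):
total = 15  # -> total = 15
result = 4  # -> result = 4
result = total == result  # -> result = False

Answer: False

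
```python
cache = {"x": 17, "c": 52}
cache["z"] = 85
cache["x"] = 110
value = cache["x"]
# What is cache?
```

Answer: {'x': 110, 'c': 52, 'z': 85}

Derivation:
Trace (tracking cache):
cache = {'x': 17, 'c': 52}  # -> cache = {'x': 17, 'c': 52}
cache['z'] = 85  # -> cache = {'x': 17, 'c': 52, 'z': 85}
cache['x'] = 110  # -> cache = {'x': 110, 'c': 52, 'z': 85}
value = cache['x']  # -> value = 110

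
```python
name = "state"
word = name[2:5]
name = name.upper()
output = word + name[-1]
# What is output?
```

Answer: 'ateE'

Derivation:
Trace (tracking output):
name = 'state'  # -> name = 'state'
word = name[2:5]  # -> word = 'ate'
name = name.upper()  # -> name = 'STATE'
output = word + name[-1]  # -> output = 'ateE'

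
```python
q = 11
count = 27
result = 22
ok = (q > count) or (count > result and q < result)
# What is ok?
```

Answer: True

Derivation:
Trace (tracking ok):
q = 11  # -> q = 11
count = 27  # -> count = 27
result = 22  # -> result = 22
ok = q > count or (count > result and q < result)  # -> ok = True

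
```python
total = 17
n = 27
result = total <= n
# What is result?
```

Answer: True

Derivation:
Trace (tracking result):
total = 17  # -> total = 17
n = 27  # -> n = 27
result = total <= n  # -> result = True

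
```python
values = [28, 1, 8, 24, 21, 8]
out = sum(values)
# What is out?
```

Answer: 90

Derivation:
Trace (tracking out):
values = [28, 1, 8, 24, 21, 8]  # -> values = [28, 1, 8, 24, 21, 8]
out = sum(values)  # -> out = 90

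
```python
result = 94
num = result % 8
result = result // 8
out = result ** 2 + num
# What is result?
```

Answer: 11

Derivation:
Trace (tracking result):
result = 94  # -> result = 94
num = result % 8  # -> num = 6
result = result // 8  # -> result = 11
out = result ** 2 + num  # -> out = 127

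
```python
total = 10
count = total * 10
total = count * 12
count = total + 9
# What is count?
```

Answer: 1209

Derivation:
Trace (tracking count):
total = 10  # -> total = 10
count = total * 10  # -> count = 100
total = count * 12  # -> total = 1200
count = total + 9  # -> count = 1209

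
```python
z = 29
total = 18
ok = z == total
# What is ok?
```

Answer: False

Derivation:
Trace (tracking ok):
z = 29  # -> z = 29
total = 18  # -> total = 18
ok = z == total  # -> ok = False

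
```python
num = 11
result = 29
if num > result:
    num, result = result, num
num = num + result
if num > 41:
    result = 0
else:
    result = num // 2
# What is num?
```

Trace (tracking num):
num = 11  # -> num = 11
result = 29  # -> result = 29
if num > result:  # condition is False
num = num + result  # -> num = 40
if num > 41:  # condition is False
else:
    result = num // 2  # -> result = 20

Answer: 40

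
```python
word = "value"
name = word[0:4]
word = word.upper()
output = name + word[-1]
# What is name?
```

Trace (tracking name):
word = 'value'  # -> word = 'value'
name = word[0:4]  # -> name = 'valu'
word = word.upper()  # -> word = 'VALUE'
output = name + word[-1]  # -> output = 'valuE'

Answer: 'valu'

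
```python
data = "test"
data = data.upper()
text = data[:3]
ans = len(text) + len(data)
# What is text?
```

Answer: 'TES'

Derivation:
Trace (tracking text):
data = 'test'  # -> data = 'test'
data = data.upper()  # -> data = 'TEST'
text = data[:3]  # -> text = 'TES'
ans = len(text) + len(data)  # -> ans = 7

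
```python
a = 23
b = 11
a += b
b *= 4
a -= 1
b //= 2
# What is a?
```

Trace (tracking a):
a = 23  # -> a = 23
b = 11  # -> b = 11
a += b  # -> a = 34
b *= 4  # -> b = 44
a -= 1  # -> a = 33
b //= 2  # -> b = 22

Answer: 33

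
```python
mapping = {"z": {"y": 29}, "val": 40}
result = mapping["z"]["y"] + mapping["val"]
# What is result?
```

Answer: 69

Derivation:
Trace (tracking result):
mapping = {'z': {'y': 29}, 'val': 40}  # -> mapping = {'z': {'y': 29}, 'val': 40}
result = mapping['z']['y'] + mapping['val']  # -> result = 69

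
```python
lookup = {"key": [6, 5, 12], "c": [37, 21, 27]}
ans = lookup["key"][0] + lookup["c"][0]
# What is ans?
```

Trace (tracking ans):
lookup = {'key': [6, 5, 12], 'c': [37, 21, 27]}  # -> lookup = {'key': [6, 5, 12], 'c': [37, 21, 27]}
ans = lookup['key'][0] + lookup['c'][0]  # -> ans = 43

Answer: 43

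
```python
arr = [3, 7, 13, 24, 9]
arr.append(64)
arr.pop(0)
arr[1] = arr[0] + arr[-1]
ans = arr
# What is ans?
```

Answer: [7, 71, 24, 9, 64]

Derivation:
Trace (tracking ans):
arr = [3, 7, 13, 24, 9]  # -> arr = [3, 7, 13, 24, 9]
arr.append(64)  # -> arr = [3, 7, 13, 24, 9, 64]
arr.pop(0)  # -> arr = [7, 13, 24, 9, 64]
arr[1] = arr[0] + arr[-1]  # -> arr = [7, 71, 24, 9, 64]
ans = arr  # -> ans = [7, 71, 24, 9, 64]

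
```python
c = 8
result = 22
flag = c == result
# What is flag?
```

Trace (tracking flag):
c = 8  # -> c = 8
result = 22  # -> result = 22
flag = c == result  # -> flag = False

Answer: False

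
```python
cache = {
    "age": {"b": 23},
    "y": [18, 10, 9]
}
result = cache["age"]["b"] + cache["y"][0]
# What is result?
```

Answer: 41

Derivation:
Trace (tracking result):
cache = {'age': {'b': 23}, 'y': [18, 10, 9]}  # -> cache = {'age': {'b': 23}, 'y': [18, 10, 9]}
result = cache['age']['b'] + cache['y'][0]  # -> result = 41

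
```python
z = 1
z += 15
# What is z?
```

Answer: 16

Derivation:
Trace (tracking z):
z = 1  # -> z = 1
z += 15  # -> z = 16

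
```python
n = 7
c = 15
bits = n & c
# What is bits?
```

Answer: 7

Derivation:
Trace (tracking bits):
n = 7  # -> n = 7
c = 15  # -> c = 15
bits = n & c  # -> bits = 7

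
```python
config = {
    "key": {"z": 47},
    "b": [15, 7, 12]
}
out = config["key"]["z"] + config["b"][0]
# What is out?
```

Answer: 62

Derivation:
Trace (tracking out):
config = {'key': {'z': 47}, 'b': [15, 7, 12]}  # -> config = {'key': {'z': 47}, 'b': [15, 7, 12]}
out = config['key']['z'] + config['b'][0]  # -> out = 62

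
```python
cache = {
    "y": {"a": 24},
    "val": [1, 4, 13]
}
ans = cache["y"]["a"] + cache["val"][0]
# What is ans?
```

Trace (tracking ans):
cache = {'y': {'a': 24}, 'val': [1, 4, 13]}  # -> cache = {'y': {'a': 24}, 'val': [1, 4, 13]}
ans = cache['y']['a'] + cache['val'][0]  # -> ans = 25

Answer: 25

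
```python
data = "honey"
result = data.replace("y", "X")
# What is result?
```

Trace (tracking result):
data = 'honey'  # -> data = 'honey'
result = data.replace('y', 'X')  # -> result = 'honeX'

Answer: 'honeX'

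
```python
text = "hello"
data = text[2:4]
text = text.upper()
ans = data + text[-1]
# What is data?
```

Answer: 'll'

Derivation:
Trace (tracking data):
text = 'hello'  # -> text = 'hello'
data = text[2:4]  # -> data = 'll'
text = text.upper()  # -> text = 'HELLO'
ans = data + text[-1]  # -> ans = 'llO'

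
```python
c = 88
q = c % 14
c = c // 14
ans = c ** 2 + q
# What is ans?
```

Answer: 40

Derivation:
Trace (tracking ans):
c = 88  # -> c = 88
q = c % 14  # -> q = 4
c = c // 14  # -> c = 6
ans = c ** 2 + q  # -> ans = 40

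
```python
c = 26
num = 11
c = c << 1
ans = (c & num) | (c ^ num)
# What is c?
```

Answer: 52

Derivation:
Trace (tracking c):
c = 26  # -> c = 26
num = 11  # -> num = 11
c = c << 1  # -> c = 52
ans = c & num | c ^ num  # -> ans = 63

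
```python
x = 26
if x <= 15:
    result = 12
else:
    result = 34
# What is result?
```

Answer: 34

Derivation:
Trace (tracking result):
x = 26  # -> x = 26
if x <= 15:  # condition is False
else:
    result = 34  # -> result = 34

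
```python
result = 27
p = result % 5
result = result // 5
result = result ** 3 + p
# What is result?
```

Answer: 127

Derivation:
Trace (tracking result):
result = 27  # -> result = 27
p = result % 5  # -> p = 2
result = result // 5  # -> result = 5
result = result ** 3 + p  # -> result = 127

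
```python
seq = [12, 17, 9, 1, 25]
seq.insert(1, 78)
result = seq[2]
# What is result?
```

Trace (tracking result):
seq = [12, 17, 9, 1, 25]  # -> seq = [12, 17, 9, 1, 25]
seq.insert(1, 78)  # -> seq = [12, 78, 17, 9, 1, 25]
result = seq[2]  # -> result = 17

Answer: 17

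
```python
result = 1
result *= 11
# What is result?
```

Answer: 11

Derivation:
Trace (tracking result):
result = 1  # -> result = 1
result *= 11  # -> result = 11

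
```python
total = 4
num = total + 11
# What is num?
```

Answer: 15

Derivation:
Trace (tracking num):
total = 4  # -> total = 4
num = total + 11  # -> num = 15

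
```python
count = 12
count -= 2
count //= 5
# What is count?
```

Answer: 2

Derivation:
Trace (tracking count):
count = 12  # -> count = 12
count -= 2  # -> count = 10
count //= 5  # -> count = 2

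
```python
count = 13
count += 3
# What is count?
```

Trace (tracking count):
count = 13  # -> count = 13
count += 3  # -> count = 16

Answer: 16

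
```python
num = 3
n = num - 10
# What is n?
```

Trace (tracking n):
num = 3  # -> num = 3
n = num - 10  # -> n = -7

Answer: -7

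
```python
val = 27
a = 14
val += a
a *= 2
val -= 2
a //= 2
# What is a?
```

Answer: 14

Derivation:
Trace (tracking a):
val = 27  # -> val = 27
a = 14  # -> a = 14
val += a  # -> val = 41
a *= 2  # -> a = 28
val -= 2  # -> val = 39
a //= 2  # -> a = 14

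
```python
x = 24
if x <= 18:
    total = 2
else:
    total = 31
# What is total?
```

Trace (tracking total):
x = 24  # -> x = 24
if x <= 18:  # condition is False
else:
    total = 31  # -> total = 31

Answer: 31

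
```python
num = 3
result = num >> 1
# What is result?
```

Trace (tracking result):
num = 3  # -> num = 3
result = num >> 1  # -> result = 1

Answer: 1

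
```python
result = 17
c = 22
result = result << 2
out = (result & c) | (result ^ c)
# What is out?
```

Answer: 86

Derivation:
Trace (tracking out):
result = 17  # -> result = 17
c = 22  # -> c = 22
result = result << 2  # -> result = 68
out = result & c | result ^ c  # -> out = 86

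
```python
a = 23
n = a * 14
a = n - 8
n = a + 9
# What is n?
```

Answer: 323

Derivation:
Trace (tracking n):
a = 23  # -> a = 23
n = a * 14  # -> n = 322
a = n - 8  # -> a = 314
n = a + 9  # -> n = 323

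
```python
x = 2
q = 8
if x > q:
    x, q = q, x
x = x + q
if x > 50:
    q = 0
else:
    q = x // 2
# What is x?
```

Trace (tracking x):
x = 2  # -> x = 2
q = 8  # -> q = 8
if x > q:  # condition is False
x = x + q  # -> x = 10
if x > 50:  # condition is False
else:
    q = x // 2  # -> q = 5

Answer: 10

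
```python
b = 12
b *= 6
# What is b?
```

Answer: 72

Derivation:
Trace (tracking b):
b = 12  # -> b = 12
b *= 6  # -> b = 72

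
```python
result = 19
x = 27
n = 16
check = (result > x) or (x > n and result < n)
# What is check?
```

Trace (tracking check):
result = 19  # -> result = 19
x = 27  # -> x = 27
n = 16  # -> n = 16
check = result > x or (x > n and result < n)  # -> check = False

Answer: False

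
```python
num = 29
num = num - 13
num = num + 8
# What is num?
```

Answer: 24

Derivation:
Trace (tracking num):
num = 29  # -> num = 29
num = num - 13  # -> num = 16
num = num + 8  # -> num = 24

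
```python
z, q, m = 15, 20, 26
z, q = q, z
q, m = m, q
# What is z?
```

Trace (tracking z):
z, q, m = (15, 20, 26)  # -> z = 15, q = 20, m = 26
z, q = (q, z)  # -> z = 20, q = 15
q, m = (m, q)  # -> q = 26, m = 15

Answer: 20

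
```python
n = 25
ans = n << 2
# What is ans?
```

Trace (tracking ans):
n = 25  # -> n = 25
ans = n << 2  # -> ans = 100

Answer: 100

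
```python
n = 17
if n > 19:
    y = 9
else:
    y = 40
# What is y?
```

Trace (tracking y):
n = 17  # -> n = 17
if n > 19:  # condition is False
else:
    y = 40  # -> y = 40

Answer: 40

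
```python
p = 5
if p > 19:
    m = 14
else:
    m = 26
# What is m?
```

Answer: 26

Derivation:
Trace (tracking m):
p = 5  # -> p = 5
if p > 19:  # condition is False
else:
    m = 26  # -> m = 26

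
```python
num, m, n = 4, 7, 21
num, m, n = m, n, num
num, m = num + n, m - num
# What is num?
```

Answer: 11

Derivation:
Trace (tracking num):
num, m, n = (4, 7, 21)  # -> num = 4, m = 7, n = 21
num, m, n = (m, n, num)  # -> num = 7, m = 21, n = 4
num, m = (num + n, m - num)  # -> num = 11, m = 14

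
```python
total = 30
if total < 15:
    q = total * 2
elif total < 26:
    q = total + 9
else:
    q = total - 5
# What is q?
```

Answer: 25

Derivation:
Trace (tracking q):
total = 30  # -> total = 30
if total < 15:  # condition is False
elif total < 26:  # condition is False
else:
    q = total - 5  # -> q = 25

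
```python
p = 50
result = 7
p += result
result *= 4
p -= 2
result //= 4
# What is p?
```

Answer: 55

Derivation:
Trace (tracking p):
p = 50  # -> p = 50
result = 7  # -> result = 7
p += result  # -> p = 57
result *= 4  # -> result = 28
p -= 2  # -> p = 55
result //= 4  # -> result = 7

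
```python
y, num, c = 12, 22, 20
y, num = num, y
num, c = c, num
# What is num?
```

Answer: 20

Derivation:
Trace (tracking num):
y, num, c = (12, 22, 20)  # -> y = 12, num = 22, c = 20
y, num = (num, y)  # -> y = 22, num = 12
num, c = (c, num)  # -> num = 20, c = 12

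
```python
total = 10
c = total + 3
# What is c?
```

Answer: 13

Derivation:
Trace (tracking c):
total = 10  # -> total = 10
c = total + 3  # -> c = 13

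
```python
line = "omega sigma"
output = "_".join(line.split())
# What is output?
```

Answer: 'omega_sigma'

Derivation:
Trace (tracking output):
line = 'omega sigma'  # -> line = 'omega sigma'
output = '_'.join(line.split())  # -> output = 'omega_sigma'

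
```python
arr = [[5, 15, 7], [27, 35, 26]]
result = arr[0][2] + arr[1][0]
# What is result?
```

Trace (tracking result):
arr = [[5, 15, 7], [27, 35, 26]]  # -> arr = [[5, 15, 7], [27, 35, 26]]
result = arr[0][2] + arr[1][0]  # -> result = 34

Answer: 34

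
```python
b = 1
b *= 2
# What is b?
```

Trace (tracking b):
b = 1  # -> b = 1
b *= 2  # -> b = 2

Answer: 2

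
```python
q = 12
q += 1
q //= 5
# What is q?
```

Trace (tracking q):
q = 12  # -> q = 12
q += 1  # -> q = 13
q //= 5  # -> q = 2

Answer: 2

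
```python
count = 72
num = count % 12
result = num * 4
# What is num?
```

Trace (tracking num):
count = 72  # -> count = 72
num = count % 12  # -> num = 0
result = num * 4  # -> result = 0

Answer: 0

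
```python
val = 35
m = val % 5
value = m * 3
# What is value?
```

Trace (tracking value):
val = 35  # -> val = 35
m = val % 5  # -> m = 0
value = m * 3  # -> value = 0

Answer: 0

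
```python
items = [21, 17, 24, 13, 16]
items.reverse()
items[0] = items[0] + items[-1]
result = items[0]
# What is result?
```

Trace (tracking result):
items = [21, 17, 24, 13, 16]  # -> items = [21, 17, 24, 13, 16]
items.reverse()  # -> items = [16, 13, 24, 17, 21]
items[0] = items[0] + items[-1]  # -> items = [37, 13, 24, 17, 21]
result = items[0]  # -> result = 37

Answer: 37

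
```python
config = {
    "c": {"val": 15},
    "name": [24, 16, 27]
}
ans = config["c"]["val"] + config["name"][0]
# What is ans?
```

Answer: 39

Derivation:
Trace (tracking ans):
config = {'c': {'val': 15}, 'name': [24, 16, 27]}  # -> config = {'c': {'val': 15}, 'name': [24, 16, 27]}
ans = config['c']['val'] + config['name'][0]  # -> ans = 39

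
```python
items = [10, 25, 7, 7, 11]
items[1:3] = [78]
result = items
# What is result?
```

Trace (tracking result):
items = [10, 25, 7, 7, 11]  # -> items = [10, 25, 7, 7, 11]
items[1:3] = [78]  # -> items = [10, 78, 7, 11]
result = items  # -> result = [10, 78, 7, 11]

Answer: [10, 78, 7, 11]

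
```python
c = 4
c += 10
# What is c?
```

Trace (tracking c):
c = 4  # -> c = 4
c += 10  # -> c = 14

Answer: 14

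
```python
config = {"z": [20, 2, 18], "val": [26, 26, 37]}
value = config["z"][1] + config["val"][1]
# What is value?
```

Answer: 28

Derivation:
Trace (tracking value):
config = {'z': [20, 2, 18], 'val': [26, 26, 37]}  # -> config = {'z': [20, 2, 18], 'val': [26, 26, 37]}
value = config['z'][1] + config['val'][1]  # -> value = 28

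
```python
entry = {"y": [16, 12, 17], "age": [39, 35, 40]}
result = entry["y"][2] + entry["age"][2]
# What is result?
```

Answer: 57

Derivation:
Trace (tracking result):
entry = {'y': [16, 12, 17], 'age': [39, 35, 40]}  # -> entry = {'y': [16, 12, 17], 'age': [39, 35, 40]}
result = entry['y'][2] + entry['age'][2]  # -> result = 57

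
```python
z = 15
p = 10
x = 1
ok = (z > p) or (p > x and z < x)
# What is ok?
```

Answer: True

Derivation:
Trace (tracking ok):
z = 15  # -> z = 15
p = 10  # -> p = 10
x = 1  # -> x = 1
ok = z > p or (p > x and z < x)  # -> ok = True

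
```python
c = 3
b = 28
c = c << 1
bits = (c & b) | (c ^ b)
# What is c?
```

Trace (tracking c):
c = 3  # -> c = 3
b = 28  # -> b = 28
c = c << 1  # -> c = 6
bits = c & b | c ^ b  # -> bits = 30

Answer: 6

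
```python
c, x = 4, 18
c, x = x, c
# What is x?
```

Trace (tracking x):
c, x = (4, 18)  # -> c = 4, x = 18
c, x = (x, c)  # -> c = 18, x = 4

Answer: 4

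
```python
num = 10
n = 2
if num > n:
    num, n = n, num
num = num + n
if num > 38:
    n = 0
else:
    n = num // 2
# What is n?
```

Answer: 6

Derivation:
Trace (tracking n):
num = 10  # -> num = 10
n = 2  # -> n = 2
if num > n:  # condition is True
    num, n = (n, num)  # -> num = 2, n = 10
num = num + n  # -> num = 12
if num > 38:  # condition is False
else:
    n = num // 2  # -> n = 6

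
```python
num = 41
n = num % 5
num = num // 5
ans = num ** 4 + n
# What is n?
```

Trace (tracking n):
num = 41  # -> num = 41
n = num % 5  # -> n = 1
num = num // 5  # -> num = 8
ans = num ** 4 + n  # -> ans = 4097

Answer: 1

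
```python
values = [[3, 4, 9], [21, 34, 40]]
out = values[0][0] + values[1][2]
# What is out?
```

Answer: 43

Derivation:
Trace (tracking out):
values = [[3, 4, 9], [21, 34, 40]]  # -> values = [[3, 4, 9], [21, 34, 40]]
out = values[0][0] + values[1][2]  # -> out = 43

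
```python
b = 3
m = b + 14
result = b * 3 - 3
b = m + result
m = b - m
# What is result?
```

Answer: 6

Derivation:
Trace (tracking result):
b = 3  # -> b = 3
m = b + 14  # -> m = 17
result = b * 3 - 3  # -> result = 6
b = m + result  # -> b = 23
m = b - m  # -> m = 6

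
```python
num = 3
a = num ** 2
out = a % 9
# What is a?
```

Trace (tracking a):
num = 3  # -> num = 3
a = num ** 2  # -> a = 9
out = a % 9  # -> out = 0

Answer: 9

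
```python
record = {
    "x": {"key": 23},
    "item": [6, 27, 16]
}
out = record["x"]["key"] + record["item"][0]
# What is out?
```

Answer: 29

Derivation:
Trace (tracking out):
record = {'x': {'key': 23}, 'item': [6, 27, 16]}  # -> record = {'x': {'key': 23}, 'item': [6, 27, 16]}
out = record['x']['key'] + record['item'][0]  # -> out = 29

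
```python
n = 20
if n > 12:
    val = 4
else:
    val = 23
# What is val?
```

Trace (tracking val):
n = 20  # -> n = 20
if n > 12:  # condition is True
    val = 4  # -> val = 4

Answer: 4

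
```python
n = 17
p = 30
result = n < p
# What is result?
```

Answer: True

Derivation:
Trace (tracking result):
n = 17  # -> n = 17
p = 30  # -> p = 30
result = n < p  # -> result = True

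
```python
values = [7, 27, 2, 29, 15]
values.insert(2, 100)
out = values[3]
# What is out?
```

Trace (tracking out):
values = [7, 27, 2, 29, 15]  # -> values = [7, 27, 2, 29, 15]
values.insert(2, 100)  # -> values = [7, 27, 100, 2, 29, 15]
out = values[3]  # -> out = 2

Answer: 2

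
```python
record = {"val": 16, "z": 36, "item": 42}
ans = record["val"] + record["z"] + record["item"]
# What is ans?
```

Answer: 94

Derivation:
Trace (tracking ans):
record = {'val': 16, 'z': 36, 'item': 42}  # -> record = {'val': 16, 'z': 36, 'item': 42}
ans = record['val'] + record['z'] + record['item']  # -> ans = 94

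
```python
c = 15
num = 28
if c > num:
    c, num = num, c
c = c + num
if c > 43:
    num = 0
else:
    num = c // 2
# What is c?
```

Answer: 43

Derivation:
Trace (tracking c):
c = 15  # -> c = 15
num = 28  # -> num = 28
if c > num:  # condition is False
c = c + num  # -> c = 43
if c > 43:  # condition is False
else:
    num = c // 2  # -> num = 21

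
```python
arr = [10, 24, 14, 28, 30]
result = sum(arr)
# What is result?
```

Answer: 106

Derivation:
Trace (tracking result):
arr = [10, 24, 14, 28, 30]  # -> arr = [10, 24, 14, 28, 30]
result = sum(arr)  # -> result = 106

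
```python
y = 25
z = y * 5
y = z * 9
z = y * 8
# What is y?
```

Trace (tracking y):
y = 25  # -> y = 25
z = y * 5  # -> z = 125
y = z * 9  # -> y = 1125
z = y * 8  # -> z = 9000

Answer: 1125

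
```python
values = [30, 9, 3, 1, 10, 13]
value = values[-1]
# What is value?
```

Answer: 13

Derivation:
Trace (tracking value):
values = [30, 9, 3, 1, 10, 13]  # -> values = [30, 9, 3, 1, 10, 13]
value = values[-1]  # -> value = 13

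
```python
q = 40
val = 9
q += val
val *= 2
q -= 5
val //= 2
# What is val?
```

Answer: 9

Derivation:
Trace (tracking val):
q = 40  # -> q = 40
val = 9  # -> val = 9
q += val  # -> q = 49
val *= 2  # -> val = 18
q -= 5  # -> q = 44
val //= 2  # -> val = 9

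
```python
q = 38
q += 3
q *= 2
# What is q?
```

Answer: 82

Derivation:
Trace (tracking q):
q = 38  # -> q = 38
q += 3  # -> q = 41
q *= 2  # -> q = 82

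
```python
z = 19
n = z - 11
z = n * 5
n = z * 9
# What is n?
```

Answer: 360

Derivation:
Trace (tracking n):
z = 19  # -> z = 19
n = z - 11  # -> n = 8
z = n * 5  # -> z = 40
n = z * 9  # -> n = 360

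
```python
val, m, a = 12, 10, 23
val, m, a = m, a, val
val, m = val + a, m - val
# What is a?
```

Trace (tracking a):
val, m, a = (12, 10, 23)  # -> val = 12, m = 10, a = 23
val, m, a = (m, a, val)  # -> val = 10, m = 23, a = 12
val, m = (val + a, m - val)  # -> val = 22, m = 13

Answer: 12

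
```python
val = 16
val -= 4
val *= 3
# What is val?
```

Trace (tracking val):
val = 16  # -> val = 16
val -= 4  # -> val = 12
val *= 3  # -> val = 36

Answer: 36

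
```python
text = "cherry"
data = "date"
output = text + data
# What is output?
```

Answer: 'cherrydate'

Derivation:
Trace (tracking output):
text = 'cherry'  # -> text = 'cherry'
data = 'date'  # -> data = 'date'
output = text + data  # -> output = 'cherrydate'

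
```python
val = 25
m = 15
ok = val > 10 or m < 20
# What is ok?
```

Trace (tracking ok):
val = 25  # -> val = 25
m = 15  # -> m = 15
ok = val > 10 or m < 20  # -> ok = True

Answer: True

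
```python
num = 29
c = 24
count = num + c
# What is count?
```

Trace (tracking count):
num = 29  # -> num = 29
c = 24  # -> c = 24
count = num + c  # -> count = 53

Answer: 53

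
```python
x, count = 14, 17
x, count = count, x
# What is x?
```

Answer: 17

Derivation:
Trace (tracking x):
x, count = (14, 17)  # -> x = 14, count = 17
x, count = (count, x)  # -> x = 17, count = 14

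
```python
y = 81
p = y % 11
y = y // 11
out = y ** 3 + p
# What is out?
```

Answer: 347

Derivation:
Trace (tracking out):
y = 81  # -> y = 81
p = y % 11  # -> p = 4
y = y // 11  # -> y = 7
out = y ** 3 + p  # -> out = 347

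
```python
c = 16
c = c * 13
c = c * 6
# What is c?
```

Trace (tracking c):
c = 16  # -> c = 16
c = c * 13  # -> c = 208
c = c * 6  # -> c = 1248

Answer: 1248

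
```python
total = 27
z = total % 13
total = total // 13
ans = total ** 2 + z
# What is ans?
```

Trace (tracking ans):
total = 27  # -> total = 27
z = total % 13  # -> z = 1
total = total // 13  # -> total = 2
ans = total ** 2 + z  # -> ans = 5

Answer: 5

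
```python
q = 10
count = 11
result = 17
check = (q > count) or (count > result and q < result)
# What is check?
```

Answer: False

Derivation:
Trace (tracking check):
q = 10  # -> q = 10
count = 11  # -> count = 11
result = 17  # -> result = 17
check = q > count or (count > result and q < result)  # -> check = False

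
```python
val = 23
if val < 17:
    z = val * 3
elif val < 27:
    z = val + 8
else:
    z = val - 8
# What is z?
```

Trace (tracking z):
val = 23  # -> val = 23
if val < 17:  # condition is False
elif val < 27:  # condition is True
    z = val + 8  # -> z = 31

Answer: 31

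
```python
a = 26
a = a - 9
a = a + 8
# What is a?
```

Trace (tracking a):
a = 26  # -> a = 26
a = a - 9  # -> a = 17
a = a + 8  # -> a = 25

Answer: 25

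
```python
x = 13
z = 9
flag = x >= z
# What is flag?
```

Answer: True

Derivation:
Trace (tracking flag):
x = 13  # -> x = 13
z = 9  # -> z = 9
flag = x >= z  # -> flag = True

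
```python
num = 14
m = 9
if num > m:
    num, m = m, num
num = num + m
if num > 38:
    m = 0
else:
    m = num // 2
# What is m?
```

Trace (tracking m):
num = 14  # -> num = 14
m = 9  # -> m = 9
if num > m:  # condition is True
    num, m = (m, num)  # -> num = 9, m = 14
num = num + m  # -> num = 23
if num > 38:  # condition is False
else:
    m = num // 2  # -> m = 11

Answer: 11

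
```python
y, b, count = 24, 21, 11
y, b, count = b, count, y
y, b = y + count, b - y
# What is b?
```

Trace (tracking b):
y, b, count = (24, 21, 11)  # -> y = 24, b = 21, count = 11
y, b, count = (b, count, y)  # -> y = 21, b = 11, count = 24
y, b = (y + count, b - y)  # -> y = 45, b = -10

Answer: -10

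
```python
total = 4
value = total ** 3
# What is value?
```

Trace (tracking value):
total = 4  # -> total = 4
value = total ** 3  # -> value = 64

Answer: 64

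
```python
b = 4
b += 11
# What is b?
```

Trace (tracking b):
b = 4  # -> b = 4
b += 11  # -> b = 15

Answer: 15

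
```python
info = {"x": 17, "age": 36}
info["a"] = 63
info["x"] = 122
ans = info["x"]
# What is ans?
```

Trace (tracking ans):
info = {'x': 17, 'age': 36}  # -> info = {'x': 17, 'age': 36}
info['a'] = 63  # -> info = {'x': 17, 'age': 36, 'a': 63}
info['x'] = 122  # -> info = {'x': 122, 'age': 36, 'a': 63}
ans = info['x']  # -> ans = 122

Answer: 122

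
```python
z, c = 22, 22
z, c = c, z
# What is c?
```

Answer: 22

Derivation:
Trace (tracking c):
z, c = (22, 22)  # -> z = 22, c = 22
z, c = (c, z)  # -> z = 22, c = 22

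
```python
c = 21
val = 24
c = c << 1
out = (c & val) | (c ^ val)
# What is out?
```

Trace (tracking out):
c = 21  # -> c = 21
val = 24  # -> val = 24
c = c << 1  # -> c = 42
out = c & val | c ^ val  # -> out = 58

Answer: 58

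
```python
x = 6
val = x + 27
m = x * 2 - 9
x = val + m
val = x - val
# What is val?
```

Trace (tracking val):
x = 6  # -> x = 6
val = x + 27  # -> val = 33
m = x * 2 - 9  # -> m = 3
x = val + m  # -> x = 36
val = x - val  # -> val = 3

Answer: 3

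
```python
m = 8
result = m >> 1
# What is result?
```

Trace (tracking result):
m = 8  # -> m = 8
result = m >> 1  # -> result = 4

Answer: 4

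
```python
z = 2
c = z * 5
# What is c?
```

Trace (tracking c):
z = 2  # -> z = 2
c = z * 5  # -> c = 10

Answer: 10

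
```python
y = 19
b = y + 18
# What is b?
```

Trace (tracking b):
y = 19  # -> y = 19
b = y + 18  # -> b = 37

Answer: 37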